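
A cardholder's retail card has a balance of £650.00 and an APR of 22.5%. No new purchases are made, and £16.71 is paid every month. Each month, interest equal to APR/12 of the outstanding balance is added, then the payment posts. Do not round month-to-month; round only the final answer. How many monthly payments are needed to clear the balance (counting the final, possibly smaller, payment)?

71 months

Monthly rate r = 22.5%/12 = 1.875% = 0.01875.
Recurrence: B ← B·(1+r) − £16.71.
Month 1: interest £12.19; balance after payment £645.48.
Month 2: interest £12.10; balance after payment £640.87.
Closed form: n = −ln(1 − rB₀/P)/ln(1+r) = −ln(0.27065)/ln(1.01875) ≈ 70.355, so the balance reaches zero during payment 71.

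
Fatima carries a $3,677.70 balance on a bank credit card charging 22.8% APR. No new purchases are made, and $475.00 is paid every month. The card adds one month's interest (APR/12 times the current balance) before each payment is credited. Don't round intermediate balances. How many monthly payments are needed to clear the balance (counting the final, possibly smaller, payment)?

Monthly rate r = 22.8%/12 = 1.9% = 0.019.
Recurrence: B ← B·(1+r) − $475.00.
Month 1: interest $69.88; balance after payment $3,272.58.
Month 2: interest $62.18; balance after payment $2,859.76.
Closed form: n = −ln(1 − rB₀/P)/ln(1+r) = −ln(0.85289)/ln(1.019) ≈ 8.454, so the balance reaches zero during payment 9.

9 payments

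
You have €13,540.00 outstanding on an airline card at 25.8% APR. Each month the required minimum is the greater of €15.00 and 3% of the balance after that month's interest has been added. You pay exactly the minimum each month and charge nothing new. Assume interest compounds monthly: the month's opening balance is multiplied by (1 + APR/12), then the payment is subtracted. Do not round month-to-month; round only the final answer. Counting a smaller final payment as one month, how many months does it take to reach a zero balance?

Monthly rate r = 25.8%/12 = 2.15% = 0.0215.
While 3% of the post-interest balance exceeds €15.00, each month B ← (B·(1+r))·(1 − 0.03), i.e. B shrinks by the factor (1+r)·0.97 = 0.99086.
This holds for months 1–362. Entering month 363 the balance is €486.72; 3% of the post-interest balance is now below €15.00, so the flat €15.00 minimum applies from here.
From month 363 a fixed €15.00 at rate r clears €486.72 in 57 more payments. Total: 362 + 57 = 419 months.

419 months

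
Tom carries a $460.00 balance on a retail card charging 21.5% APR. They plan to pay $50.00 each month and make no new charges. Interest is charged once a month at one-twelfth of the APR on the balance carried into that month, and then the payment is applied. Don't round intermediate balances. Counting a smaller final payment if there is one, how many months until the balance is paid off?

Monthly rate r = 21.5%/12 = 1.79167% = 0.0179167.
Recurrence: B ← B·(1+r) − $50.00.
Month 1: interest $8.24; balance after payment $418.24.
Month 2: interest $7.49; balance after payment $375.74.
Closed form: n = −ln(1 − rB₀/P)/ln(1+r) = −ln(0.83517)/ln(1.01792) ≈ 10.143, so the balance reaches zero during payment 11.

11 months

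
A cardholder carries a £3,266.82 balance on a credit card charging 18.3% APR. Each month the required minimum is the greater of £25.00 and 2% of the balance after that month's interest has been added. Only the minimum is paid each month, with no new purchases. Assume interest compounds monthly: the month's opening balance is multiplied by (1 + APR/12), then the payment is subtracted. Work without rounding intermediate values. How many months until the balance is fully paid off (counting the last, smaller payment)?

285 months

Monthly rate r = 18.3%/12 = 1.525% = 0.01525.
While 2% of the post-interest balance exceeds £25.00, each month B ← (B·(1+r))·(1 − 0.02), i.e. B shrinks by the factor (1+r)·0.98 = 0.99494.
This holds for months 1–193. Entering month 194 the balance is £1,228.42; 2% of the post-interest balance is now below £25.00, so the flat £25.00 minimum applies from here.
From month 194 a fixed £25.00 at rate r clears £1,228.42 in 92 more payments. Total: 193 + 92 = 285 months.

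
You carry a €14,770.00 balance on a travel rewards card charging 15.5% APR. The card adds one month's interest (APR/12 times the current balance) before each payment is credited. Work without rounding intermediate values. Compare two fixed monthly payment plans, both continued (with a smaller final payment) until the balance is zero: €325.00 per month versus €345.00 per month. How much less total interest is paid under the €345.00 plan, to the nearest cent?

€750.12

Monthly rate r = 15.5%/12 = 1.29167% = 0.0129167.
At €325.00/mo: n = ⌈−ln(1 − rB₀/P)/ln(1+r)⌉ = 69 payments (last €294.68); total interest = total paid − €14,770.00 = €7,624.68.
At €345.00/mo: 63 payments (last €254.56); total interest €6,874.56.
Interest saved = €7,624.68 − €6,874.56 = €750.12.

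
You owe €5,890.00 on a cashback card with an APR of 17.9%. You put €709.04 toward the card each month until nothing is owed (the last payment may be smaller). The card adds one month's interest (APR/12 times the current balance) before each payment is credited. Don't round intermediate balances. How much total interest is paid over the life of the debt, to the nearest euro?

€445

Monthly rate r = 17.9%/12 = 1.49167% = 0.0149167.
Payoff takes n = ⌈−ln(1 − rB₀/P)/ln(1+r)⌉ = ⌈8.935⌉ = 9 payments; the last is €662.96.
Total paid = 8·€709.04 + €662.96 = €6,335.28.
Total interest = total paid − principal = €6,335.28 − €5,890.00 = €445.28.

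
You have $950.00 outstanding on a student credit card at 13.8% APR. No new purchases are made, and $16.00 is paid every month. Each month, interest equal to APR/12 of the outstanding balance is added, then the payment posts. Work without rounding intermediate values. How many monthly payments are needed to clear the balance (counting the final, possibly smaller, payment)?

Monthly rate r = 13.8%/12 = 1.15% = 0.0115.
Recurrence: B ← B·(1+r) − $16.00.
Month 1: interest $10.92; balance after payment $944.92.
Month 2: interest $10.87; balance after payment $939.79.
Closed form: n = −ln(1 − rB₀/P)/ln(1+r) = −ln(0.31719)/ln(1.0115) ≈ 100.422, so the balance reaches zero during payment 101.

101 payments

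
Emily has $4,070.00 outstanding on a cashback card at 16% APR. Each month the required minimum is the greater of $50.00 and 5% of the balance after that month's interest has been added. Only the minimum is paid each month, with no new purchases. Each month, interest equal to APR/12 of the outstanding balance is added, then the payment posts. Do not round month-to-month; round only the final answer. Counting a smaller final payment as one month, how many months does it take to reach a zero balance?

61 months

Monthly rate r = 16%/12 = 1.33333% = 0.0133333.
While 5% of the post-interest balance exceeds $50.00, each month B ← (B·(1+r))·(1 − 0.05), i.e. B shrinks by the factor (1+r)·0.95 = 0.96267.
This holds for months 1–38. Entering month 39 the balance is $958.69; 5% of the post-interest balance is now below $50.00, so the flat $50.00 minimum applies from here.
From month 39 a fixed $50.00 at rate r clears $958.69 in 23 more payments. Total: 38 + 23 = 61 months.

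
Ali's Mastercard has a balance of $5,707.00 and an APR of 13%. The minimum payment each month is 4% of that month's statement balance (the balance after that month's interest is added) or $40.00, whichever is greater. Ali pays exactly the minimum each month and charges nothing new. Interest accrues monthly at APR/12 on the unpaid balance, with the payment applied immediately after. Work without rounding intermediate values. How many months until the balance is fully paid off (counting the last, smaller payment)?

88 months

Monthly rate r = 13%/12 = 1.08333% = 0.0108333.
While 4% of the post-interest balance exceeds $40.00, each month B ← (B·(1+r))·(1 − 0.04), i.e. B shrinks by the factor (1+r)·0.96 = 0.9704.
This holds for months 1–59. Entering month 60 the balance is $969.40; 4% of the post-interest balance is now below $40.00, so the flat $40.00 minimum applies from here.
From month 60 a fixed $40.00 at rate r clears $969.40 in 29 more payments. Total: 59 + 29 = 88 months.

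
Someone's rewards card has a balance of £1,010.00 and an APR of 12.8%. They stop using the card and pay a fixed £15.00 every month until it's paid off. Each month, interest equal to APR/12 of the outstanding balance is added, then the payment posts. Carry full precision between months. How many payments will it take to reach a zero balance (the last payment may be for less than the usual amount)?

120 payments

Monthly rate r = 12.8%/12 = 1.06667% = 0.0106667.
Recurrence: B ← B·(1+r) − £15.00.
Month 1: interest £10.77; balance after payment £1,005.77.
Month 2: interest £10.73; balance after payment £1,001.50.
Closed form: n = −ln(1 − rB₀/P)/ln(1+r) = −ln(0.28178)/ln(1.01067) ≈ 119.379, so the balance reaches zero during payment 120.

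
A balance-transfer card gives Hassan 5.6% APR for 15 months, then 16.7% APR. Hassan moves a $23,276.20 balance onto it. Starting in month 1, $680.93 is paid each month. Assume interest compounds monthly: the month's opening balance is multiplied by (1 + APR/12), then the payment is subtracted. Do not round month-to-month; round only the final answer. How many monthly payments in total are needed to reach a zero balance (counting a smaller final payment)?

41 payments

Promo months 1–15 at r₀ = 5.6%/12 = 0.00466667; months 16+ at r₁ = 16.7%/12 = 0.0139167.
After month 15: iterate B ← B·(1+r₀) − $680.93 for 15 months → $14,405.40.
Then at r₁ with $680.93/mo: n₂ = −ln(1 − r₁·B/P)/ln(1+r₁) ≈ 25.23 → 26 more payments.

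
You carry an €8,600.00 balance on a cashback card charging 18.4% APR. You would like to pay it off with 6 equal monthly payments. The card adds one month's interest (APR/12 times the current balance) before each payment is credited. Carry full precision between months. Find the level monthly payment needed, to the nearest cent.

Monthly rate r = 18.4%/12 = 1.53333% = 0.0153333.
Level-payment amortization: P = B₀·r / (1 − (1+r)^(−n)) = 8600.00·0.0153333 / (1 − 1.01533^(−6)).
Denominator 1 − (1+r)^(−6) = 0.0872577916.
P = 131.867 / 0.0872577916 ≈ 1511.23.

€1,511.23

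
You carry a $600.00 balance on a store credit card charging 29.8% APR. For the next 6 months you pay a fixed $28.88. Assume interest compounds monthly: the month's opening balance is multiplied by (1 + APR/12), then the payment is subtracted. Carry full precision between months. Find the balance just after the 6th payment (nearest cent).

Monthly rate r = 29.8%/12 = 2.48333% = 0.0248333.
Each month: B ← B·(1+r) − $28.88.
Month 1: interest $14.90; balance after payment $586.02.
Month 2: interest $14.55; balance after payment $571.69.
Month 3: interest $14.20; balance after payment $557.01.
Month 4: interest $13.83; balance after payment $541.96.
Month 5: interest $13.46; balance after payment $526.54.
Month 6: interest $13.08; balance after payment $510.74.

$510.74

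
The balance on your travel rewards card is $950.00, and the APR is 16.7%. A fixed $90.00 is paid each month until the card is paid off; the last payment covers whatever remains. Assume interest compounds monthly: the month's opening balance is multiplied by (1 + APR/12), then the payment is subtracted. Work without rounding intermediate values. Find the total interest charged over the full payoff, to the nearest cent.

$84.75

Monthly rate r = 16.7%/12 = 1.39167% = 0.0139167.
Payoff takes n = ⌈−ln(1 − rB₀/P)/ln(1+r)⌉ = ⌈11.496⌉ = 12 payments; the last is $44.75.
Total paid = 11·$90.00 + $44.75 = $1,034.75.
Total interest = total paid − principal = $1,034.75 − $950.00 = $84.75.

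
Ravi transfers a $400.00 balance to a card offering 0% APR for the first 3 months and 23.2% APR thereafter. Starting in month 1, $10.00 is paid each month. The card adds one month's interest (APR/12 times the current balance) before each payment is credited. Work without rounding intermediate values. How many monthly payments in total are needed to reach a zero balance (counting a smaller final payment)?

69 payments

Promo months 1–3 at r₀ = 0%/12 = 0; months 4+ at r₁ = 23.2%/12 = 0.0193333.
After month 3 (no interest yet): B = $400.00 − 3·$10.00 = $370.00.
Then at r₁ with $10.00/mo: n₂ = −ln(1 − r₁·B/P)/ln(1+r₁) ≈ 65.61 → 66 more payments.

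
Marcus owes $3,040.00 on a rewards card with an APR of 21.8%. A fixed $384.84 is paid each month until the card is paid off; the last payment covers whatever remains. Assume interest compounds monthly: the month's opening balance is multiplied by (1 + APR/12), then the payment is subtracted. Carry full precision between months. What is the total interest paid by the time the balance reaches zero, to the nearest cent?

$272.08

Monthly rate r = 21.8%/12 = 1.81667% = 0.0181667.
Payoff takes n = ⌈−ln(1 − rB₀/P)/ln(1+r)⌉ = ⌈8.604⌉ = 9 payments; the last is $233.36.
Total paid = 8·$384.84 + $233.36 = $3,312.08.
Total interest = total paid − principal = $3,312.08 − $3,040.00 = $272.08.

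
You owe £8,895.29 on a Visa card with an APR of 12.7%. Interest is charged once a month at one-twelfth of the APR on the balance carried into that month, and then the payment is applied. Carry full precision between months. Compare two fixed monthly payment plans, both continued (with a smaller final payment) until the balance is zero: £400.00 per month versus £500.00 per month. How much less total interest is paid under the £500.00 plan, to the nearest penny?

£288.42

Monthly rate r = 12.7%/12 = 1.05833% = 0.0105833.
At £400.00/mo: n = ⌈−ln(1 − rB₀/P)/ln(1+r)⌉ = 26 payments (last £196.20); total interest = total paid − £8,895.29 = £1,300.91.
At £500.00/mo: 20 payments (last £407.78); total interest £1,012.49.
Interest saved = £1,300.91 − £1,012.49 = £288.42.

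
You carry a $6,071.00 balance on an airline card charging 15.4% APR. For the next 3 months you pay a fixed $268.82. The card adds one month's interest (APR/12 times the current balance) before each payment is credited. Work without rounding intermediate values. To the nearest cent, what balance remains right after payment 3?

$5,490.89

Monthly rate r = 15.4%/12 = 1.28333% = 0.0128333.
Each month: B ← B·(1+r) − $268.82.
Month 1: interest $77.91; balance after payment $5,880.09.
Month 2: interest $75.46; balance after payment $5,686.73.
Month 3: interest $72.98; balance after payment $5,490.89.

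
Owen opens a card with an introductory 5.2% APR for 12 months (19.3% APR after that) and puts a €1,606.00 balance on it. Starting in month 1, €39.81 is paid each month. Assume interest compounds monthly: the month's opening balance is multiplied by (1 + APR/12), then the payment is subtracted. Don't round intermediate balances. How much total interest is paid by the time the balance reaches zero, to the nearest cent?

Promo months 1–12 at r₀ = 5.2%/12 = 0.00433333; months 13+ at r₁ = 19.3%/12 = 0.0160833.
After month 12: iterate B ← B·(1+r₀) − €39.81 for 12 months → €1,202.26.
Then at r₁ with €39.81/mo: n₂ = −ln(1 − r₁·B/P)/ln(1+r₁) ≈ 41.68 → 42 more payments.
Total paid = 53·€39.81 + €27.04 = €2,136.97; interest = €2,136.97 − €1,606.00 = €530.97.

€530.97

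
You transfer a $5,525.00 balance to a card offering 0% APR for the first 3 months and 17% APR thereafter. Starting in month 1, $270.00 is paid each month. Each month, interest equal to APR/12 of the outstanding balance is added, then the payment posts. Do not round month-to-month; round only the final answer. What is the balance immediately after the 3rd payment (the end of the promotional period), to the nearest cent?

Promo months 1–3 at r₀ = 0%/12 = 0; months 4+ at r₁ = 17%/12 = 0.0141667.
After month 3 (no interest yet): B = $5,525.00 − 3·$270.00 = $4,715.00.

$4,715.00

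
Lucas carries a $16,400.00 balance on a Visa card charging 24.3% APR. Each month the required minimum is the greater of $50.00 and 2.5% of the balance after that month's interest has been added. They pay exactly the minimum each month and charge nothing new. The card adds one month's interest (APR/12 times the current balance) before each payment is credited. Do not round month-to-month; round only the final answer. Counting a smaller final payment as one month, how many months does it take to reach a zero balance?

Monthly rate r = 24.3%/12 = 2.025% = 0.02025.
While 2.5% of the post-interest balance exceeds $50.00, each month B ← (B·(1+r))·(1 − 0.025), i.e. B shrinks by the factor (1+r)·0.975 = 0.99474.
This holds for months 1–404. Entering month 405 the balance is $1,950.64; 2.5% of the post-interest balance is now below $50.00, so the flat $50.00 minimum applies from here.
From month 405 a fixed $50.00 at rate r clears $1,950.64 in 78 more payments. Total: 404 + 78 = 482 months.

482 months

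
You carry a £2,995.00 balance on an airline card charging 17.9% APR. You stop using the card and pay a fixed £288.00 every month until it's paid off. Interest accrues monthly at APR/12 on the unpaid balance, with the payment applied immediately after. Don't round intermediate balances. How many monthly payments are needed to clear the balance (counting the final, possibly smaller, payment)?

Monthly rate r = 17.9%/12 = 1.49167% = 0.0149167.
Recurrence: B ← B·(1+r) − £288.00.
Month 1: interest £44.68; balance after payment £2,751.68.
Month 2: interest £41.05; balance after payment £2,504.72.
Closed form: n = −ln(1 − rB₀/P)/ln(1+r) = −ln(0.84488)/ln(1.01492) ≈ 11.384, so the balance reaches zero during payment 12.

12 months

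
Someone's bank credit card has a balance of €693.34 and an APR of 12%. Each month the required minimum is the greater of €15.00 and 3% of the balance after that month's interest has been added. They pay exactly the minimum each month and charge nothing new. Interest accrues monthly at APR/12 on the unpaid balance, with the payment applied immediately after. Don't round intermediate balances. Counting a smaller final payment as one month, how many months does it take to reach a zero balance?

Monthly rate r = 12%/12 = 1% = 0.01.
While 3% of the post-interest balance exceeds €15.00, each month B ← (B·(1+r))·(1 − 0.03), i.e. B shrinks by the factor (1+r)·0.97 = 0.9797.
This holds for months 1–17. Entering month 18 the balance is €489.25; 3% of the post-interest balance is now below €15.00, so the flat €15.00 minimum applies from here.
From month 18 a fixed €15.00 at rate r clears €489.25 in 40 more payments. Total: 17 + 40 = 57 months.

57 months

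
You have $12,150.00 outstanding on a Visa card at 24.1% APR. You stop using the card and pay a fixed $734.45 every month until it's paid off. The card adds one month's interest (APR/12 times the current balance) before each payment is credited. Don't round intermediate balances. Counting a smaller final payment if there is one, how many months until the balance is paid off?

21 payments

Monthly rate r = 24.1%/12 = 2.00833% = 0.0200833.
Recurrence: B ← B·(1+r) − $734.45.
Month 1: interest $244.01; balance after payment $11,659.56.
Month 2: interest $234.16; balance after payment $11,159.28.
Closed form: n = −ln(1 − rB₀/P)/ln(1+r) = −ln(0.66776)/ln(1.02008) ≈ 20.309, so the balance reaches zero during payment 21.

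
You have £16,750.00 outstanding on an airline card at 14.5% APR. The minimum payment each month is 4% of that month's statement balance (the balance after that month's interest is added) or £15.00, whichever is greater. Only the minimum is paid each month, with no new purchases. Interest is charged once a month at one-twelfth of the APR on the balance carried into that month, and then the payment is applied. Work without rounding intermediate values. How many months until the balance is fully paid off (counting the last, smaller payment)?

162 months

Monthly rate r = 14.5%/12 = 1.20833% = 0.0120833.
While 4% of the post-interest balance exceeds £15.00, each month B ← (B·(1+r))·(1 − 0.04), i.e. B shrinks by the factor (1+r)·0.96 = 0.9716.
This holds for months 1–133. Entering month 134 the balance is £362.96; 4% of the post-interest balance is now below £15.00, so the flat £15.00 minimum applies from here.
From month 134 a fixed £15.00 at rate r clears £362.96 in 29 more payments. Total: 133 + 29 = 162 months.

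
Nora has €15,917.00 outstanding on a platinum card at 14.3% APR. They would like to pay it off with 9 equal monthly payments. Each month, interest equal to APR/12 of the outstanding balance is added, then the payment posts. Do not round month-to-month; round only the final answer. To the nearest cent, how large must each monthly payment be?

€1,875.60

Monthly rate r = 14.3%/12 = 1.19167% = 0.0119167.
Level-payment amortization: P = B₀·r / (1 − (1+r)^(−n)) = 15917.00·0.0119167 / (1 − 1.01192^(−9)).
Denominator 1 − (1+r)^(−9) = 0.101129227.
P = 189.678 / 0.101129227 ≈ 1875.60.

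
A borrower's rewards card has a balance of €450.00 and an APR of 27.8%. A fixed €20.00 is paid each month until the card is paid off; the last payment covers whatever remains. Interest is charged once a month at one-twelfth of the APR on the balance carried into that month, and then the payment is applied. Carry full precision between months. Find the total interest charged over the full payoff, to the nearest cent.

Monthly rate r = 27.8%/12 = 2.31667% = 0.0231667.
Payoff takes n = ⌈−ln(1 − rB₀/P)/ln(1+r)⌉ = ⌈32.162⌉ = 33 payments; the last is €3.26.
Total paid = 32·€20.00 + €3.26 = €643.26.
Total interest = total paid − principal = €643.26 − €450.00 = €193.26.

€193.26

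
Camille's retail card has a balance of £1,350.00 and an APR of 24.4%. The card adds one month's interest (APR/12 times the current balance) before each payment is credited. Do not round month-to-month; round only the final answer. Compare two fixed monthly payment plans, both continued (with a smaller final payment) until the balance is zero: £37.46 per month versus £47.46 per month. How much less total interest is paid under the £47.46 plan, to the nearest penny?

Monthly rate r = 24.4%/12 = 2.03333% = 0.0203333.
At £37.46/mo: n = ⌈−ln(1 − rB₀/P)/ln(1+r)⌉ = 66 payments (last £21.08); total interest = total paid − £1,350.00 = £1,105.98.
At £47.46/mo: 43 payments (last £43.00); total interest £686.32.
Interest saved = £1,105.98 − £686.32 = £419.66.

£419.66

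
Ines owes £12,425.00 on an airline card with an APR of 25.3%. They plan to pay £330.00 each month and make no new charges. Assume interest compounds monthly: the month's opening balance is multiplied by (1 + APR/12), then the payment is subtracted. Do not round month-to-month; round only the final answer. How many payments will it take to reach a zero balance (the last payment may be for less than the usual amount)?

76 months

Monthly rate r = 25.3%/12 = 2.10833% = 0.0210833.
Recurrence: B ← B·(1+r) − £330.00.
Month 1: interest £261.96; balance after payment £12,356.96.
Month 2: interest £260.53; balance after payment £12,287.49.
Closed form: n = −ln(1 − rB₀/P)/ln(1+r) = −ln(0.20618)/ln(1.02108) ≈ 75.680, so the balance reaches zero during payment 76.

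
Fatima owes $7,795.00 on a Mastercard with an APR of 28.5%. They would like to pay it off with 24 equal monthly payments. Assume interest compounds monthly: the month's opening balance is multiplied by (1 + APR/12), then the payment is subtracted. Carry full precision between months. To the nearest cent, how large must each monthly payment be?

$429.84

Monthly rate r = 28.5%/12 = 2.375% = 0.02375.
Level-payment amortization: P = B₀·r / (1 − (1+r)^(−n)) = 7795.00·0.02375 / (1 − 1.02375^(−24)).
Denominator 1 − (1+r)^(−24) = 0.430693627.
P = 185.131 / 0.430693627 ≈ 429.84.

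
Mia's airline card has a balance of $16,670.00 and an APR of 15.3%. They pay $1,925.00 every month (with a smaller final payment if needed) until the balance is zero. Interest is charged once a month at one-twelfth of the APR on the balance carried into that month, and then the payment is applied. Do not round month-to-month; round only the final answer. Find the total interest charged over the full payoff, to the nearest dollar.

Monthly rate r = 15.3%/12 = 1.275% = 0.01275.
Payoff takes n = ⌈−ln(1 − rB₀/P)/ln(1+r)⌉ = ⌈9.235⌉ = 10 payments; the last is $453.74.
Total paid = 9·$1,925.00 + $453.74 = $17,778.74.
Total interest = total paid − principal = $17,778.74 − $16,670.00 = $1,108.74.

$1,109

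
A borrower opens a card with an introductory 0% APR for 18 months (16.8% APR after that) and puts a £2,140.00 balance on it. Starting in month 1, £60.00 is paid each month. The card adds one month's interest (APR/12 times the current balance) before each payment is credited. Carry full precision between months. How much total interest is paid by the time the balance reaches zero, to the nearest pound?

Promo months 1–18 at r₀ = 0%/12 = 0; months 19+ at r₁ = 16.8%/12 = 0.014.
After month 18 (no interest yet): B = £2,140.00 − 18·£60.00 = £1,060.00.
Then at r₁ with £60.00/mo: n₂ = −ln(1 − r₁·B/P)/ln(1+r₁) ≈ 20.44 → 21 more payments.
Total paid = 38·£60.00 + £26.32 = £2,306.32; interest = £2,306.32 − £2,140.00 = £166.32.

£166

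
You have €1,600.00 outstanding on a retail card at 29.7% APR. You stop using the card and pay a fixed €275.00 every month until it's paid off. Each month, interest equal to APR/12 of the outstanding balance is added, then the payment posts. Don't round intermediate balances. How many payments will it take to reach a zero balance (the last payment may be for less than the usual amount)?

Monthly rate r = 29.7%/12 = 2.475% = 0.02475.
Recurrence: B ← B·(1+r) − €275.00.
Month 1: interest €39.60; balance after payment €1,364.60.
Month 2: interest €33.77; balance after payment €1,123.37.
Closed form: n = −ln(1 − rB₀/P)/ln(1+r) = −ln(0.856)/ln(1.02475) ≈ 6.360, so the balance reaches zero during payment 7.

7 payments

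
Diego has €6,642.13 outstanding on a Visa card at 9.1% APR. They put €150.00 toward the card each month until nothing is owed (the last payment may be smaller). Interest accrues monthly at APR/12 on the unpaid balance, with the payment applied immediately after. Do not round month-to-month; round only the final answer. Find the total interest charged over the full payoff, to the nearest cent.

Monthly rate r = 9.1%/12 = 0.758333% = 0.00758333.
Payoff takes n = ⌈−ln(1 − rB₀/P)/ln(1+r)⌉ = ⌈54.160⌉ = 55 payments; the last is €24.13.
Total paid = 54·€150.00 + €24.13 = €8,124.13.
Total interest = total paid − principal = €8,124.13 − €6,642.13 = €1,482.00.

€1,482.00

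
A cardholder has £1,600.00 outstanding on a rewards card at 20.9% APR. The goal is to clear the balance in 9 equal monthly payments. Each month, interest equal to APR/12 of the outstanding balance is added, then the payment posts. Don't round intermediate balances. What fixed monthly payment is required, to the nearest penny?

Monthly rate r = 20.9%/12 = 1.74167% = 0.0174167.
Level-payment amortization: P = B₀·r / (1 − (1+r)^(−n)) = 1600.00·0.0174167 / (1 − 1.01742^(−9)).
Denominator 1 − (1+r)^(−9) = 0.143927846.
P = 27.8667 / 0.143927846 ≈ 193.62.

£193.62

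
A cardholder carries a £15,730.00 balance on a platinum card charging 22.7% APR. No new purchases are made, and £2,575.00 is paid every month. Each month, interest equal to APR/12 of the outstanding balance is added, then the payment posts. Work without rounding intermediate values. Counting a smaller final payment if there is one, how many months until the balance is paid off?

Monthly rate r = 22.7%/12 = 1.89167% = 0.0189167.
Recurrence: B ← B·(1+r) − £2,575.00.
Month 1: interest £297.56; balance after payment £13,452.56.
Month 2: interest £254.48; balance after payment £11,132.04.
Closed form: n = −ln(1 − rB₀/P)/ln(1+r) = −ln(0.88444)/ln(1.01892) ≈ 6.553, so the balance reaches zero during payment 7.

7 payments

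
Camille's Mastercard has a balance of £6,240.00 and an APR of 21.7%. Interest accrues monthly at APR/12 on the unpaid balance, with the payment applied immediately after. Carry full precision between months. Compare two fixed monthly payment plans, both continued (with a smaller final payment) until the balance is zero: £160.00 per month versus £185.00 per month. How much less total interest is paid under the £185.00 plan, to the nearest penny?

Monthly rate r = 21.7%/12 = 1.80833% = 0.0180833.
At £160.00/mo: n = ⌈−ln(1 − rB₀/P)/ln(1+r)⌉ = 69 payments (last £26.51); total interest = total paid − £6,240.00 = £4,666.51.
At £185.00/mo: 53 payments (last £98.87); total interest £3,478.87.
Interest saved = £4,666.51 − £3,478.87 = £1,187.64.

£1,187.64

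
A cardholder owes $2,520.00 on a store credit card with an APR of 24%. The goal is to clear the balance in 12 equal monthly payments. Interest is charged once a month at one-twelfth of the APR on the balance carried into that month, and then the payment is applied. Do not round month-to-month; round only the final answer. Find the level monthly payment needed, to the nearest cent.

$238.29

Monthly rate r = 24%/12 = 2% = 0.02.
Level-payment amortization: P = B₀·r / (1 − (1+r)^(−n)) = 2520.00·0.02 / (1 − 1.02^(−12)).
Denominator 1 − (1+r)^(−12) = 0.211506824.
P = 50.4 / 0.211506824 ≈ 238.29.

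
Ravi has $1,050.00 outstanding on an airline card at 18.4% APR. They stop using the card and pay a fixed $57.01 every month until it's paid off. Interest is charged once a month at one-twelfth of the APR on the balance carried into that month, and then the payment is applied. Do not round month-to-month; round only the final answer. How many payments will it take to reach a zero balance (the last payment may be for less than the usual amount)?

Monthly rate r = 18.4%/12 = 1.53333% = 0.0153333.
Recurrence: B ← B·(1+r) − $57.01.
Month 1: interest $16.10; balance after payment $1,009.09.
Month 2: interest $15.47; balance after payment $967.55.
Closed form: n = −ln(1 − rB₀/P)/ln(1+r) = −ln(0.71759)/ln(1.01533) ≈ 21.808, so the balance reaches zero during payment 22.

22 months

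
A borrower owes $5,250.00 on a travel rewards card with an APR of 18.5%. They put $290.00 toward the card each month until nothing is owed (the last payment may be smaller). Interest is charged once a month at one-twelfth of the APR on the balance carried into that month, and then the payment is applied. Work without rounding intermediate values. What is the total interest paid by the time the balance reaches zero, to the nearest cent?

$953.65

Monthly rate r = 18.5%/12 = 1.54167% = 0.0154167.
Payoff takes n = ⌈−ln(1 − rB₀/P)/ln(1+r)⌉ = ⌈21.390⌉ = 22 payments; the last is $113.65.
Total paid = 21·$290.00 + $113.65 = $6,203.65.
Total interest = total paid − principal = $6,203.65 − $5,250.00 = $953.65.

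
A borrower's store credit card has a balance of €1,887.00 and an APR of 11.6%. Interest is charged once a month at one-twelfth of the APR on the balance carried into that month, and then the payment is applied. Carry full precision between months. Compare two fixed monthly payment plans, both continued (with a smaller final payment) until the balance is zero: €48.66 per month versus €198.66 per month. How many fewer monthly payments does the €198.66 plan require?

Monthly rate r = 11.6%/12 = 0.966667% = 0.00966667.
At €48.66/mo: n = ⌈−ln(1 − rB₀/P)/ln(1+r)⌉ = 49 payments (last €40.59); total interest = total paid − €1,887.00 = €489.27.
At €198.66/mo: 11 payments (last €2.29); total interest €101.89.
Payments saved = 49 − 11 = 38.

38 fewer payments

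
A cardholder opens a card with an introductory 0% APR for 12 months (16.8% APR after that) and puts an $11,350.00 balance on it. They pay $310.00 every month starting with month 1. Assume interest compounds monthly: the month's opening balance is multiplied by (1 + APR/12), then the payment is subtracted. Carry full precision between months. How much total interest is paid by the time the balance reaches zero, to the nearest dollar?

Promo months 1–12 at r₀ = 0%/12 = 0; months 13+ at r₁ = 16.8%/12 = 0.014.
After month 12 (no interest yet): B = $11,350.00 − 12·$310.00 = $7,630.00.
Then at r₁ with $310.00/mo: n₂ = −ln(1 − r₁·B/P)/ln(1+r₁) ≈ 30.39 → 31 more payments.
Total paid = 42·$310.00 + $120.76 = $13,140.76; interest = $13,140.76 − $11,350.00 = $1,790.76.

$1,791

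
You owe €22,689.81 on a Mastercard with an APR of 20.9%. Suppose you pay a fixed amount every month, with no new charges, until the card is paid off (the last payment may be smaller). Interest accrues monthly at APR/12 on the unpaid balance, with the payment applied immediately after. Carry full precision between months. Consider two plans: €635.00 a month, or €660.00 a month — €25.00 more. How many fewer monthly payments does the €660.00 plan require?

Monthly rate r = 20.9%/12 = 1.74167% = 0.0174167.
At €635.00/mo: n = ⌈−ln(1 − rB₀/P)/ln(1+r)⌉ = 57 payments (last €251.49); total interest = total paid − €22,689.81 = €13,121.68.
At €660.00/mo: 53 payments (last €586.25); total interest €12,216.44.
Payments saved = 57 − 53 = 4.

4 fewer payments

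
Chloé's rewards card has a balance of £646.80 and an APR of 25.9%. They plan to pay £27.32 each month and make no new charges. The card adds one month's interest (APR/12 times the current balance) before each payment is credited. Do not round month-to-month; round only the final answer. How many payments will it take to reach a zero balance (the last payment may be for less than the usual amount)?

Monthly rate r = 25.9%/12 = 2.15833% = 0.0215833.
Recurrence: B ← B·(1+r) − £27.32.
Month 1: interest £13.96; balance after payment £633.44.
Month 2: interest £13.67; balance after payment £619.79.
Closed form: n = −ln(1 − rB₀/P)/ln(1+r) = −ln(0.48902)/ln(1.02158) ≈ 33.501, so the balance reaches zero during payment 34.

34 months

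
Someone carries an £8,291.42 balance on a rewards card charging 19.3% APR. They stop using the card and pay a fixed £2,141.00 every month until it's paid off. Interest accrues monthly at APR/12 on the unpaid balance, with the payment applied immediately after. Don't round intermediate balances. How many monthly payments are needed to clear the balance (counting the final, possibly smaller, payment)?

Monthly rate r = 19.3%/12 = 1.60833% = 0.0160833.
Recurrence: B ← B·(1+r) − £2,141.00.
Month 1: interest £133.35; balance after payment £6,283.77.
Month 2: interest £101.06; balance after payment £4,243.84.
Month 3: interest £68.26; balance after payment £2,171.09.
Month 4: interest £34.92; balance after payment £65.01.
Month 5: interest £1.05; balance after payment £0.00.

5 payments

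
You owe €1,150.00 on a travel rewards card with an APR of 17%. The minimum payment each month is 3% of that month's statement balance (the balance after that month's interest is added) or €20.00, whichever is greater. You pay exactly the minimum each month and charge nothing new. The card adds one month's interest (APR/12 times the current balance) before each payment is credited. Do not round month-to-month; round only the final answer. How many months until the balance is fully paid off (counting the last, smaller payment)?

79 months

Monthly rate r = 17%/12 = 1.41667% = 0.0141667.
While 3% of the post-interest balance exceeds €20.00, each month B ← (B·(1+r))·(1 − 0.03), i.e. B shrinks by the factor (1+r)·0.97 = 0.98374.
This holds for months 1–35. Entering month 36 the balance is €647.94; 3% of the post-interest balance is now below €20.00, so the flat €20.00 minimum applies from here.
From month 36 a fixed €20.00 at rate r clears €647.94 in 44 more payments. Total: 35 + 44 = 79 months.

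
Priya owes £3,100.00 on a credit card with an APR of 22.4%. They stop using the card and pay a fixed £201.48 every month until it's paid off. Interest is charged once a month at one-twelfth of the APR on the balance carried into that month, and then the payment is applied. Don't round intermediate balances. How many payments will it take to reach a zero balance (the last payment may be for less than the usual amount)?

Monthly rate r = 22.4%/12 = 1.86667% = 0.0186667.
Recurrence: B ← B·(1+r) − £201.48.
Month 1: interest £57.87; balance after payment £2,956.39.
Month 2: interest £55.19; balance after payment £2,810.09.
Closed form: n = −ln(1 − rB₀/P)/ln(1+r) = −ln(0.71279)/ln(1.01867) ≈ 18.306, so the balance reaches zero during payment 19.

19 months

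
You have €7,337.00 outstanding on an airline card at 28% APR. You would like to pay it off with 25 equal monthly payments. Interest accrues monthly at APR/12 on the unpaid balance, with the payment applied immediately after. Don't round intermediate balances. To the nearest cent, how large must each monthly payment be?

€390.67

Monthly rate r = 28%/12 = 2.33333% = 0.0233333.
Level-payment amortization: P = B₀·r / (1 − (1+r)^(−n)) = 7337.00·0.0233333 / (1 − 1.02333^(−25)).
Denominator 1 − (1+r)^(−25) = 0.438212617.
P = 171.197 / 0.438212617 ≈ 390.67.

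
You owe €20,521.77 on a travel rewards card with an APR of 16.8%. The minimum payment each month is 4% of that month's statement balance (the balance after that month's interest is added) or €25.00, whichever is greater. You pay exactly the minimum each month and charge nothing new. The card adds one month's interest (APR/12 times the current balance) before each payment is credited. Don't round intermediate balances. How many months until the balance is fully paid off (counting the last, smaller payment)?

Monthly rate r = 16.8%/12 = 1.4% = 0.014.
While 4% of the post-interest balance exceeds €25.00, each month B ← (B·(1+r))·(1 − 0.04), i.e. B shrinks by the factor (1+r)·0.96 = 0.97344.
This holds for months 1–131. Entering month 132 the balance is €603.56; 4% of the post-interest balance is now below €25.00, so the flat €25.00 minimum applies from here.
From month 132 a fixed €25.00 at rate r clears €603.56 in 30 more payments. Total: 131 + 30 = 161 months.

161 months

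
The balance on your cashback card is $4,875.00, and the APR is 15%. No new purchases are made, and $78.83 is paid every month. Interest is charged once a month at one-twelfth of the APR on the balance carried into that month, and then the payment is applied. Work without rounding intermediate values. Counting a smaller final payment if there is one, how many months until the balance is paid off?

120 months

Monthly rate r = 15%/12 = 1.25% = 0.0125.
Recurrence: B ← B·(1+r) − $78.83.
Month 1: interest $60.94; balance after payment $4,857.11.
Month 2: interest $60.71; balance after payment $4,838.99.
Closed form: n = −ln(1 − rB₀/P)/ln(1+r) = −ln(0.22698)/ln(1.0125) ≈ 119.373, so the balance reaches zero during payment 120.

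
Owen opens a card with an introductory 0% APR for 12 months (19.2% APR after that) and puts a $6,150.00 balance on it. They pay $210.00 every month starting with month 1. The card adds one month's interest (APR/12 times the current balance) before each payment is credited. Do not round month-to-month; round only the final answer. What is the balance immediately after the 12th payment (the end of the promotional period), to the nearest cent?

$3,630.00

Promo months 1–12 at r₀ = 0%/12 = 0; months 13+ at r₁ = 19.2%/12 = 0.016.
After month 12 (no interest yet): B = $6,150.00 − 12·$210.00 = $3,630.00.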